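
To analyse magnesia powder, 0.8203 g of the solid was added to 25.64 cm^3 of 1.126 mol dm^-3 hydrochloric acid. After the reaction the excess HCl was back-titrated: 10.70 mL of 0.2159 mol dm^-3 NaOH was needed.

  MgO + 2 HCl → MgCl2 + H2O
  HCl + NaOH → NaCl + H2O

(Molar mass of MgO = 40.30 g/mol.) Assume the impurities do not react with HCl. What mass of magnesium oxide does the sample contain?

0.5352 g

n(HCl) added = 0.02564 × 1.126 = 0.02887 mol
n(NaOH) used in back-titration = 0.01070 × 0.2159 = 2.310 × 10^-3 mol
n(HCl) left over = 2.310 × 10^-3 mol (1:1 ratio)
n(HCl) consumed by analyte = 0.02887 − 2.310 × 10^-3 = 0.02656 mol
From the 1:2 ratio, n(MgO) = 1/2 × 0.02656 = 0.01328 mol
mass of MgO = 0.01328 × 40.30 = 0.5352 g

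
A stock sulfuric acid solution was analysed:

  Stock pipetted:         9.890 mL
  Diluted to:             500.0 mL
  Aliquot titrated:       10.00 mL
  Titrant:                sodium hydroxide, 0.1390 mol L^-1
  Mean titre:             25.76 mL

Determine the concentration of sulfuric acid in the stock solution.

9.051 mol/L

H2SO4 + 2 NaOH → Na2SO4 + 2 H2O
n(NaOH) = 0.02576 × 0.1390 = 3.581 × 10^-3 mol
From the 1:2 ratio, n(H2SO4) in the aliquot = 1/2 × 3.581 × 10^-3 = 1.790 × 10^-3 mol
[H2SO4]_dilute = 1.790 × 10^-3 / 0.01000 = 0.1790 mol/L
Dilution factor = 500.0 / 9.890 = 50.56
[H2SO4]_stock = 0.1790 × 50.56 = 9.051 mol/L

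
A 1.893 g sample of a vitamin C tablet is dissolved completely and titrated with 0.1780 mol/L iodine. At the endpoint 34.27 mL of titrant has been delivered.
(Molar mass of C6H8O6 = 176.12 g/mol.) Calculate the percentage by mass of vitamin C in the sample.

C6H8O6 + I2 → C6H6O6 + 2 HI
n(I2) = 0.03427 L × 0.1780 mol/L = 6.100 × 10^-3 mol
n(C6H8O6) = 6.100 × 10^-3 mol (1:1 ratio)
mass of C6H8O6 = 6.100 × 10^-3 × 176.12 g/mol = 1.074 g
% C6H8O6 = 1.074 / 1.893 × 100 = 56.75 %

56.75 %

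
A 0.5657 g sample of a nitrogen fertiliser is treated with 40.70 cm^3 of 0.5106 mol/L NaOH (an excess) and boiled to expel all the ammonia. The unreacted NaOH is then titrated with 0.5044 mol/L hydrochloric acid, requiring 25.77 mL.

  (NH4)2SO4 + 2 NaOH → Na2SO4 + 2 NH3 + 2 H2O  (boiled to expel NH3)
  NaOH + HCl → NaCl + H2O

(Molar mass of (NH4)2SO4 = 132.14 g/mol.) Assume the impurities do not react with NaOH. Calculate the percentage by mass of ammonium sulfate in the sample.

n(NaOH) added = 0.04070 × 0.5106 = 0.02078 mol
n(HCl) used in back-titration = 0.02577 × 0.5044 = 0.01300 mol
n(NaOH) left over = 0.01300 mol (1:1 ratio)
n(NaOH) consumed by analyte = 0.02078 − 0.01300 = 7.783 × 10^-3 mol
From the 1:2 ratio, n((NH4)2SO4) = 1/2 × 7.783 × 10^-3 = 3.892 × 10^-3 mol
mass of (NH4)2SO4 = 3.892 × 10^-3 × 132.14 = 0.5142 g
% (NH4)2SO4 = 0.5142 / 0.5657 × 100 = 90.90 %

90.90 %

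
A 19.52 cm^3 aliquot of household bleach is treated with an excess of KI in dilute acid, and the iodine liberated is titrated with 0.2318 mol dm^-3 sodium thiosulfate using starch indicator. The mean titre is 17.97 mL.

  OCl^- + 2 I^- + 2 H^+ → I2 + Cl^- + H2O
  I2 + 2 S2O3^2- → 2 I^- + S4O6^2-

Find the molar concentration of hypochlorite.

0.1067 mol/L

n(S2O3^2-) = 0.01797 × 0.2318 = 4.165 × 10^-3 mol
n(I2) = n(S2O3^2-)/2 = 2.083 × 10^-3 mol
n(OCl^-) in the aliquot = 2.083 × 10^-3 mol (1:1 ratio)
[OCl^-] = 2.083 × 10^-3 / 0.01952 = 0.1067 mol/L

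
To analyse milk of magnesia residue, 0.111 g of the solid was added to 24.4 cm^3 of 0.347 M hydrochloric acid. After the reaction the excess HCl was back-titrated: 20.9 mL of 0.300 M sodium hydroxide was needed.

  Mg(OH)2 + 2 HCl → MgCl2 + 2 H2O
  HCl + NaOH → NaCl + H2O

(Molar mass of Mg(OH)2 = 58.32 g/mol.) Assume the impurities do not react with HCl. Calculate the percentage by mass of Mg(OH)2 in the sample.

57.7 %

n(HCl) added = 0.0244 × 0.347 = 8.47 × 10^-3 mol
n(NaOH) used in back-titration = 0.0209 × 0.300 = 6.27 × 10^-3 mol
n(HCl) left over = 6.27 × 10^-3 mol (1:1 ratio)
n(HCl) consumed by analyte = 8.47 × 10^-3 − 6.27 × 10^-3 = 2.20 × 10^-3 mol
From the 1:2 ratio, n(Mg(OH)2) = 1/2 × 2.20 × 10^-3 = 1.10 × 10^-3 mol
mass of Mg(OH)2 = 1.10 × 10^-3 × 58.32 = 0.0641 g
% Mg(OH)2 = 0.0641 / 0.111 × 100 = 57.7 %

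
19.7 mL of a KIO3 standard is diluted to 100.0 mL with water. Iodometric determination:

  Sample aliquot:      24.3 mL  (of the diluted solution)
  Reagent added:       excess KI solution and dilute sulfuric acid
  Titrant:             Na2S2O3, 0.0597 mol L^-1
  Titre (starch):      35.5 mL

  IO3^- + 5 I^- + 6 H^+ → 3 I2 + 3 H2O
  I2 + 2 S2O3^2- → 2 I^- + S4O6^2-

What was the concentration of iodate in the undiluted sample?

0.0738 mol/L

n(S2O3^2-) = 0.0355 × 0.0597 = 2.12 × 10^-3 mol
n(I2) = n(S2O3^2-)/2 = 1.06 × 10^-3 mol
From the 1:3 ratio, n(IO3^-) in the aliquot = 1/3 × 1.06 × 10^-3 = 3.53 × 10^-4 mol
[IO3^-]_dilute = 3.53 × 10^-4 / 0.0243 = 0.0145 mol/L
[IO3^-]_original = 0.0145 × 100.0/19.7 = 0.0738 mol/L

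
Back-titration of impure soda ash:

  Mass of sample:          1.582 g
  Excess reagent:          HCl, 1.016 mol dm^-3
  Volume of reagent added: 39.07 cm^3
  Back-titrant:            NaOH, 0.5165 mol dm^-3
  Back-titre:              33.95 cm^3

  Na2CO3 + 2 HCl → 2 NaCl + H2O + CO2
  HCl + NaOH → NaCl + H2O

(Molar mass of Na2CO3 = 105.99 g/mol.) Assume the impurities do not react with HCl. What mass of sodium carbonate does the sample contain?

1.174 g

n(HCl) added = 0.03907 × 1.016 = 0.03970 mol
n(NaOH) used in back-titration = 0.03395 × 0.5165 = 0.01754 mol
n(HCl) left over = 0.01754 mol (1:1 ratio)
n(HCl) consumed by analyte = 0.03970 − 0.01754 = 0.02216 mol
From the 1:2 ratio, n(Na2CO3) = 1/2 × 0.02216 = 0.01108 mol
mass of Na2CO3 = 0.01108 × 105.99 = 1.174 g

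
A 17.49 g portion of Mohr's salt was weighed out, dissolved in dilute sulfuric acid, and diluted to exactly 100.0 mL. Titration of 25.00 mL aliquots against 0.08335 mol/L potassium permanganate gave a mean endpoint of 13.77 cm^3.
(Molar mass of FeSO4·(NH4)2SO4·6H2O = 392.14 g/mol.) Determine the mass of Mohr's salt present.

9.001 g

MnO4^- + 5 Fe^2+ + 8 H^+ → Mn^2+ + 5 Fe^3+ + 4 H2O
n(KMnO4) per titration = 0.01377 × 0.08335 = 1.148 × 10^-3 mol
From the 5:1 ratio, n(FeSO4·(NH4)2SO4·6H2O) in each aliquot = 5/1 × 1.148 × 10^-3 = 5.739 × 10^-3 mol
n(FeSO4·(NH4)2SO4·6H2O) in the whole flask = 5.739 × 10^-3 × 100.0/25.00 = 0.02295 mol
mass of FeSO4·(NH4)2SO4·6H2O = 0.02295 × 392.14 = 9.001 g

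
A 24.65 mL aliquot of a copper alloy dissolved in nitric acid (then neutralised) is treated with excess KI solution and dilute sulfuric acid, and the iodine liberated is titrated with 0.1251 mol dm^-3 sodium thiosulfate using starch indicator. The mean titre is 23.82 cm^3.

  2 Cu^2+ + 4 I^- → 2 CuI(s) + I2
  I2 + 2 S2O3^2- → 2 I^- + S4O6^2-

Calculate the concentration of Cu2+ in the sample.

0.1209 mol/L

n(S2O3^2-) = 0.02382 × 0.1251 = 2.980 × 10^-3 mol
n(I2) = n(S2O3^2-)/2 = 1.490 × 10^-3 mol
From the 2:1 ratio, n(Cu2+) in the aliquot = 2/1 × 1.490 × 10^-3 = 2.980 × 10^-3 mol
[Cu2+] = 2.980 × 10^-3 / 0.02465 = 0.1209 mol/L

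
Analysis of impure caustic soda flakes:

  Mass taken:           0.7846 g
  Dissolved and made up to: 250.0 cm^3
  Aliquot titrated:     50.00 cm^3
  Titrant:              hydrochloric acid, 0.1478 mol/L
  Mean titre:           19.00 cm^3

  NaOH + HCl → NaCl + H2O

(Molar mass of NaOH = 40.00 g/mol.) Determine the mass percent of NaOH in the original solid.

n(HCl) per titration = 0.01900 × 0.1478 = 2.808 × 10^-3 mol
n(NaOH) in each aliquot = 2.808 × 10^-3 mol (1:1 ratio)
n(NaOH) in the whole flask = 2.808 × 10^-3 × 250.0/50.00 = 0.01404 mol
mass of NaOH = 0.01404 × 40.00 = 0.5616 g
% NaOH = 0.5616 / 0.7846 × 100 = 71.58 %

71.58 %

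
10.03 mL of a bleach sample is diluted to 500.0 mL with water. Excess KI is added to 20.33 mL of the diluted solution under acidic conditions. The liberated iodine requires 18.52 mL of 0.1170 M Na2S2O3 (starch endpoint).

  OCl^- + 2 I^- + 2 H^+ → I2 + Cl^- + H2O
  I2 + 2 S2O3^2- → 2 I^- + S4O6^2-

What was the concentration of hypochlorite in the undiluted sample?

2.657 M

n(S2O3^2-) = 0.01852 × 0.1170 = 2.167 × 10^-3 mol
n(I2) = n(S2O3^2-)/2 = 1.083 × 10^-3 mol
n(OCl^-) in the aliquot = 1.083 × 10^-3 mol (1:1 ratio)
[OCl^-]_dilute = 1.083 × 10^-3 / 0.02033 = 0.05329 mol/L
[OCl^-]_original = 0.05329 × 500.0/10.03 = 2.657 mol/L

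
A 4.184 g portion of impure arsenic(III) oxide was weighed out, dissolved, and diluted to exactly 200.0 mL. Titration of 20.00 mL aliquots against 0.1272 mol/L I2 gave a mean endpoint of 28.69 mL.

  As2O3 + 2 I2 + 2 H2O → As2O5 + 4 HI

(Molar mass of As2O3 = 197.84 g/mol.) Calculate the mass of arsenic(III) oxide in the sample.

n(I2) per titration = 0.02869 × 0.1272 = 3.649 × 10^-3 mol
From the 1:2 ratio, n(As2O3) in each aliquot = 1/2 × 3.649 × 10^-3 = 1.825 × 10^-3 mol
n(As2O3) in the whole flask = 1.825 × 10^-3 × 200.0/20.00 = 0.01825 mol
mass of As2O3 = 0.01825 × 197.84 = 3.610 g

3.610 g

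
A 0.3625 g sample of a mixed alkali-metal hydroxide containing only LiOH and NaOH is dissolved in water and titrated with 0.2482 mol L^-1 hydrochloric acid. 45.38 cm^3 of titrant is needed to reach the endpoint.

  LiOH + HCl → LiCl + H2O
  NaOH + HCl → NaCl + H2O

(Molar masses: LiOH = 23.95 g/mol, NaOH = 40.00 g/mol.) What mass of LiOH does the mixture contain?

0.1314 g

n(HCl) = 0.04538 × 0.2482 = 0.01126 mol
Let x = n(LiOH), y = n(NaOH).
Titrant: 1x + 1y = 0.01126;  mass: 23.95x + 40.00y = 0.3625
Solving, x = 5.485 × 10^-3 mol, y = 5.778 × 10^-3 mol
mass of LiOH = 5.485 × 10^-3 × 23.95 = 0.1314 g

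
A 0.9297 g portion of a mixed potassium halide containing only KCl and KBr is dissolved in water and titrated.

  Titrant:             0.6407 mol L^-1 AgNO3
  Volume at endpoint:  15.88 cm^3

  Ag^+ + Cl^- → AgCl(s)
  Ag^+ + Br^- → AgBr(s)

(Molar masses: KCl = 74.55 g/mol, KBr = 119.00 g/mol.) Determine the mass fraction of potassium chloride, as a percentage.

50.70 %

n(AgNO3) = 0.01588 × 0.6407 = 0.01017 mol
Let x = n(KCl), y = n(KBr).
Titrant: 1x + 1y = 0.01017;  mass: 74.55x + 119.00y = 0.9297
Solving, x = 6.323 × 10^-3 mol, y = 3.852 × 10^-3 mol
mass of KCl = 6.323 × 10^-3 × 74.55 = 0.4714 g
% KCl = 0.4714 / 0.9297 × 100 = 50.70 %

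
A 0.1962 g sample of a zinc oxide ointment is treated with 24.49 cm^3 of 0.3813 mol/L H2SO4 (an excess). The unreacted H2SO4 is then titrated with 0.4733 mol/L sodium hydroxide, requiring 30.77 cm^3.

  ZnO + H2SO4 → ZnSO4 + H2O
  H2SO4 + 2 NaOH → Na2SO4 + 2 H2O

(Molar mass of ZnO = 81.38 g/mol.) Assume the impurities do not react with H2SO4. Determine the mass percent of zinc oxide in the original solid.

n(H2SO4) added = 0.02449 × 0.3813 = 9.338 × 10^-3 mol
n(NaOH) used in back-titration = 0.03077 × 0.4733 = 0.01456 mol
From the 1:2 ratio, n(H2SO4) left over = 1/2 × 0.01456 = 7.282 × 10^-3 mol
n(H2SO4) consumed by analyte = 9.338 × 10^-3 − 7.282 × 10^-3 = 2.056 × 10^-3 mol
n(ZnO) = 2.056 × 10^-3 mol (1:1 ratio)
mass of ZnO = 2.056 × 10^-3 × 81.38 = 0.1673 g
% ZnO = 0.1673 / 0.1962 × 100 = 85.29 %

85.29 %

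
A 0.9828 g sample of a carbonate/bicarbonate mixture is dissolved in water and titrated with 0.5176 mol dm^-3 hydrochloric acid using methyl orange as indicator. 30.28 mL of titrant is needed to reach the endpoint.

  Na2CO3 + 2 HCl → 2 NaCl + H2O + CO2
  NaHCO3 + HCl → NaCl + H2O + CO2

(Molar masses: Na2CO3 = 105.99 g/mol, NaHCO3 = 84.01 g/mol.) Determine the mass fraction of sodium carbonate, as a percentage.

58.05 %

n(HCl) = 0.03028 × 0.5176 = 0.01567 mol
Let x = n(Na2CO3), y = n(NaHCO3).
Titrant: 2x + 1y = 0.01567;  mass: 105.99x + 84.01y = 0.9828
Solving, x = 5.383 × 10^-3 mol, y = 4.908 × 10^-3 mol
mass of Na2CO3 = 5.383 × 10^-3 × 105.99 = 0.5705 g
% Na2CO3 = 0.5705 / 0.9828 × 100 = 58.05 %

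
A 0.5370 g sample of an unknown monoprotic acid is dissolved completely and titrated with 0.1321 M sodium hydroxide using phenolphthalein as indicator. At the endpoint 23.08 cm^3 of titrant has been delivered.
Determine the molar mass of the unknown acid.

176.1 g/mol

n(NaOH) = 0.02308 L × 0.1321 mol/L = 3.049 × 10^-3 mol
n(HA) = 3.049 × 10^-3 mol (1:1 ratio)
M = m / n = 0.5370 g / 3.049 × 10^-3 mol = 176.1 g/mol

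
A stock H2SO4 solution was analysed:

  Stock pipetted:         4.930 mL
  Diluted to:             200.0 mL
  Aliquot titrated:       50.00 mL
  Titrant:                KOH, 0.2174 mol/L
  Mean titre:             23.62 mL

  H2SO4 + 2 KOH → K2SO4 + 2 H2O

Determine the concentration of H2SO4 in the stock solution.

2.083 mol/L

n(KOH) = 0.02362 × 0.2174 = 5.135 × 10^-3 mol
From the 1:2 ratio, n(H2SO4) in the aliquot = 1/2 × 5.135 × 10^-3 = 2.567 × 10^-3 mol
[H2SO4]_dilute = 2.567 × 10^-3 / 0.05000 = 0.05135 mol/L
Dilution factor = 200.0 / 4.930 = 40.57
[H2SO4]_stock = 0.05135 × 40.57 = 2.083 mol/L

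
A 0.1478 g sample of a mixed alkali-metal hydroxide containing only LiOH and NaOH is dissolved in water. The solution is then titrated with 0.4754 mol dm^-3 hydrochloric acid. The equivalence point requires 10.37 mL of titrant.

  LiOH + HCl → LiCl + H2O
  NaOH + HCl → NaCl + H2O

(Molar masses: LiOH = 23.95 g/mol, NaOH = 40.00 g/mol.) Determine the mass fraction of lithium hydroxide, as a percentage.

n(HCl) = 0.01037 × 0.4754 = 4.930 × 10^-3 mol
Let x = n(LiOH), y = n(NaOH).
Titrant: 1x + 1y = 4.930 × 10^-3;  mass: 23.95x + 40.00y = 0.1478
Solving, x = 3.078 × 10^-3 mol, y = 1.852 × 10^-3 mol
mass of LiOH = 3.078 × 10^-3 × 23.95 = 0.07371 g
% LiOH = 0.07371 / 0.1478 × 100 = 49.87 %

49.87 %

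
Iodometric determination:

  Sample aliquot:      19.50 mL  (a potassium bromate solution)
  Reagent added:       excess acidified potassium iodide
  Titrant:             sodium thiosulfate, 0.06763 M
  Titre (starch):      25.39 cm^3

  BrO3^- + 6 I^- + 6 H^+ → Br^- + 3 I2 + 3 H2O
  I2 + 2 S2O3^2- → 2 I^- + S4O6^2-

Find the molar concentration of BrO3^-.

n(S2O3^2-) = 0.02539 × 0.06763 = 1.717 × 10^-3 mol
n(I2) = n(S2O3^2-)/2 = 8.586 × 10^-4 mol
From the 1:3 ratio, n(BrO3^-) in the aliquot = 1/3 × 8.586 × 10^-4 = 2.862 × 10^-4 mol
[BrO3^-] = 2.862 × 10^-4 / 0.01950 = 0.01468 mol/L

0.01468 M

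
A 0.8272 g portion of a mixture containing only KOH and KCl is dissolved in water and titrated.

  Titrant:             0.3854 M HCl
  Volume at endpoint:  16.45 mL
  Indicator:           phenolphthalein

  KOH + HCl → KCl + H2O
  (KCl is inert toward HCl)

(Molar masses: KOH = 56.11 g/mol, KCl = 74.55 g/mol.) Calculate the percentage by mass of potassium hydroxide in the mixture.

n(HCl) = 0.01645 × 0.3854 = 6.340 × 10^-3 mol
Let x = n(KOH), y = n(KCl).
Titrant: 1x = 6.340 × 10^-3;  mass: 56.11x + 74.55y = 0.8272
Solving, x = 6.340 × 10^-3 mol, y = 6.324 × 10^-3 mol
mass of KOH = 6.340 × 10^-3 × 56.11 = 0.3557 g
% KOH = 0.3557 / 0.8272 × 100 = 43.00 %

43.00 %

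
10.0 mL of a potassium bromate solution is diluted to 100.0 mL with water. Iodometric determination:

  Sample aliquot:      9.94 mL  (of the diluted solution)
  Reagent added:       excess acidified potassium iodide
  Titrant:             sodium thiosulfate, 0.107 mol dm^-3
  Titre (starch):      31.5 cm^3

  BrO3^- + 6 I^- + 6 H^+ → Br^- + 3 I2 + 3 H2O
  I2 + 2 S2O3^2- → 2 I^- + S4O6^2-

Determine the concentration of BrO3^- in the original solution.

n(S2O3^2-) = 0.0315 × 0.107 = 3.37 × 10^-3 mol
n(I2) = n(S2O3^2-)/2 = 1.69 × 10^-3 mol
From the 1:3 ratio, n(BrO3^-) in the aliquot = 1/3 × 1.69 × 10^-3 = 5.62 × 10^-4 mol
[BrO3^-]_dilute = 5.62 × 10^-4 / 0.00994 = 0.0565 mol/L
[BrO3^-]_original = 0.0565 × 100.0/10.0 = 0.565 mol/L

0.565 mol/L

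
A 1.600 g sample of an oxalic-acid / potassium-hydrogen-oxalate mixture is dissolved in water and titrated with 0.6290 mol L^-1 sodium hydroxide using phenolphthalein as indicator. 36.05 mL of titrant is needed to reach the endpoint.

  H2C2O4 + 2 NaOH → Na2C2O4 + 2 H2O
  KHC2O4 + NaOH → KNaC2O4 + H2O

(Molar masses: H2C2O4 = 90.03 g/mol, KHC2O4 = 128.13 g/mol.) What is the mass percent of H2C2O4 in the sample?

44.19 %

n(NaOH) = 0.03605 × 0.6290 = 0.02268 mol
Let x = n(H2C2O4), y = n(KHC2O4).
Titrant: 2x + 1y = 0.02268;  mass: 90.03x + 128.13y = 1.600
Solving, x = 7.853 × 10^-3 mol, y = 6.969 × 10^-3 mol
mass of H2C2O4 = 7.853 × 10^-3 × 90.03 = 0.7070 g
% H2C2O4 = 0.7070 / 1.600 × 100 = 44.19 %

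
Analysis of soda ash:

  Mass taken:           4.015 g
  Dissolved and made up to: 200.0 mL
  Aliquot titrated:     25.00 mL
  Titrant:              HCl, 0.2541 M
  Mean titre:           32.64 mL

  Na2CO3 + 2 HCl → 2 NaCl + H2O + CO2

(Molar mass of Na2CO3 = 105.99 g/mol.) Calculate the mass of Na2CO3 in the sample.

n(HCl) per titration = 0.03264 × 0.2541 = 8.294 × 10^-3 mol
From the 1:2 ratio, n(Na2CO3) in each aliquot = 1/2 × 8.294 × 10^-3 = 4.147 × 10^-3 mol
n(Na2CO3) in the whole flask = 4.147 × 10^-3 × 200.0/25.00 = 0.03318 mol
mass of Na2CO3 = 0.03318 × 105.99 = 3.516 g

3.516 g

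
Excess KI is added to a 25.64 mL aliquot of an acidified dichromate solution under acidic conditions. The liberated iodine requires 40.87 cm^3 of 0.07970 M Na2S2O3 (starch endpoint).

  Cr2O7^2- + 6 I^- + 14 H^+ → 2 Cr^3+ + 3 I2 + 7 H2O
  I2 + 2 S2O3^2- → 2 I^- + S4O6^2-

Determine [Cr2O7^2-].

0.02117 M

n(S2O3^2-) = 0.04087 × 0.07970 = 3.257 × 10^-3 mol
n(I2) = n(S2O3^2-)/2 = 1.629 × 10^-3 mol
From the 1:3 ratio, n(Cr2O7^2-) in the aliquot = 1/3 × 1.629 × 10^-3 = 5.429 × 10^-4 mol
[Cr2O7^2-] = 5.429 × 10^-4 / 0.02564 = 0.02117 mol/L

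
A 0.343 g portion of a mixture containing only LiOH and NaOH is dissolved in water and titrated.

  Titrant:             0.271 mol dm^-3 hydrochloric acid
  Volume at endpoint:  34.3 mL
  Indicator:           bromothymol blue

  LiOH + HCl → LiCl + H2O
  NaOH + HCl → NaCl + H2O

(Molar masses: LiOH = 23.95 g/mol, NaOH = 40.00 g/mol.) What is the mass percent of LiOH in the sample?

12.5 %

n(HCl) = 0.0343 × 0.271 = 9.30 × 10^-3 mol
Let x = n(LiOH), y = n(NaOH).
Titrant: 1x + 1y = 9.30 × 10^-3;  mass: 23.95x + 40.00y = 0.343
Solving, x = 1.80 × 10^-3 mol, y = 7.50 × 10^-3 mol
mass of LiOH = 1.80 × 10^-3 × 23.95 = 0.0430 g
% LiOH = 0.0430 / 0.343 × 100 = 12.5 %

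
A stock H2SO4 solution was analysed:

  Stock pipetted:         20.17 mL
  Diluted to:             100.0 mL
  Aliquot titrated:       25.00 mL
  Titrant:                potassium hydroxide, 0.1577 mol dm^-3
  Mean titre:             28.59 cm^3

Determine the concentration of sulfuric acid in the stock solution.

H2SO4 + 2 KOH → K2SO4 + 2 H2O
n(KOH) = 0.02859 × 0.1577 = 4.509 × 10^-3 mol
From the 1:2 ratio, n(H2SO4) in the aliquot = 1/2 × 4.509 × 10^-3 = 2.254 × 10^-3 mol
[H2SO4]_dilute = 2.254 × 10^-3 / 0.02500 = 0.09017 mol/L
Dilution factor = 100.0 / 20.17 = 4.958
[H2SO4]_stock = 0.09017 × 4.958 = 0.4471 mol/L

0.4471 mol/L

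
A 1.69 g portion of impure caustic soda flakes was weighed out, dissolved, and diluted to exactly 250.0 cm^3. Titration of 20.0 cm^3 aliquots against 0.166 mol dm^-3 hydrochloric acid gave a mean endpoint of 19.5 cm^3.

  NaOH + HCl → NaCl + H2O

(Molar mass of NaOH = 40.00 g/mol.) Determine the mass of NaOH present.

1.62 g

n(HCl) per titration = 0.0195 × 0.166 = 3.24 × 10^-3 mol
n(NaOH) in each aliquot = 3.24 × 10^-3 mol (1:1 ratio)
n(NaOH) in the whole flask = 3.24 × 10^-3 × 250.0/20.0 = 0.0405 mol
mass of NaOH = 0.0405 × 40.00 = 1.62 g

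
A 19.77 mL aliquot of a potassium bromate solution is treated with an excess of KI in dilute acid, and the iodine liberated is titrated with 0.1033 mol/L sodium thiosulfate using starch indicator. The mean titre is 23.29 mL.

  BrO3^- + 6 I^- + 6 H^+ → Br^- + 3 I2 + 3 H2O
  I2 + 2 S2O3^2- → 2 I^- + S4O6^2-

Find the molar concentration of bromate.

n(S2O3^2-) = 0.02329 × 0.1033 = 2.406 × 10^-3 mol
n(I2) = n(S2O3^2-)/2 = 1.203 × 10^-3 mol
From the 1:3 ratio, n(BrO3^-) in the aliquot = 1/3 × 1.203 × 10^-3 = 4.010 × 10^-4 mol
[BrO3^-] = 4.010 × 10^-4 / 0.01977 = 0.02028 mol/L

0.02028 mol/L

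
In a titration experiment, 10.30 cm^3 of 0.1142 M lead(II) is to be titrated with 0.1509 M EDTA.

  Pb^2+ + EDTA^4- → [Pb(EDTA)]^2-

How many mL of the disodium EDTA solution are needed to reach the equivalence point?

7.795 mL

n(Pb2+) = 0.01030 L × 0.1142 mol/L = 1.176 × 10^-3 mol
n(EDTA) = 1.176 × 10^-3 mol (1:1 stoichiometry)
V(EDTA) = 1.176 × 10^-3 mol / 0.1509 mol/L = 0.007795 L = 7.795 mL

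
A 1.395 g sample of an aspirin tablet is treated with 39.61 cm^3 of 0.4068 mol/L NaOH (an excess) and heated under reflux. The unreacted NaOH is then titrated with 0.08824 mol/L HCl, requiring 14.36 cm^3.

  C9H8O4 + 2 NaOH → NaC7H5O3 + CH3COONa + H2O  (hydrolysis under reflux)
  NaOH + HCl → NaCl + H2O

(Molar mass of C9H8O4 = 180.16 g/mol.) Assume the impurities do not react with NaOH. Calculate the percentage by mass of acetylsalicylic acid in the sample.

95.87 %

n(NaOH) added = 0.03961 × 0.4068 = 0.01611 mol
n(HCl) used in back-titration = 0.01436 × 0.08824 = 1.267 × 10^-3 mol
n(NaOH) left over = 1.267 × 10^-3 mol (1:1 ratio)
n(NaOH) consumed by analyte = 0.01611 − 1.267 × 10^-3 = 0.01485 mol
From the 1:2 ratio, n(C9H8O4) = 1/2 × 0.01485 = 7.423 × 10^-3 mol
mass of C9H8O4 = 7.423 × 10^-3 × 180.16 = 1.337 g
% C9H8O4 = 1.337 / 1.395 × 100 = 95.87 %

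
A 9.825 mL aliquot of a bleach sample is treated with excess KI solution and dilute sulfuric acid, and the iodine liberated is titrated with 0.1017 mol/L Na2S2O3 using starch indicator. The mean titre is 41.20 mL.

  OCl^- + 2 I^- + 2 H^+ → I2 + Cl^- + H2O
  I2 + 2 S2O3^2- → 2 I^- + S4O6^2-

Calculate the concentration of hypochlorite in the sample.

n(S2O3^2-) = 0.04120 × 0.1017 = 4.190 × 10^-3 mol
n(I2) = n(S2O3^2-)/2 = 2.095 × 10^-3 mol
n(OCl^-) in the aliquot = 2.095 × 10^-3 mol (1:1 ratio)
[OCl^-] = 2.095 × 10^-3 / 0.009825 = 0.2132 mol/L

0.2132 mol/L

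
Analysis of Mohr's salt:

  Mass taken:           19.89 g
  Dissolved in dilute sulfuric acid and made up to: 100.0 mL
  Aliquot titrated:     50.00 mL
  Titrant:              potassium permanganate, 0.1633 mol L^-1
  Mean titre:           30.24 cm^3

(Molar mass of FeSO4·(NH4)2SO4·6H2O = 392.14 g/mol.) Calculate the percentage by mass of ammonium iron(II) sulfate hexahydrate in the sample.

MnO4^- + 5 Fe^2+ + 8 H^+ → Mn^2+ + 5 Fe^3+ + 4 H2O
n(KMnO4) per titration = 0.03024 × 0.1633 = 4.938 × 10^-3 mol
From the 5:1 ratio, n(FeSO4·(NH4)2SO4·6H2O) in each aliquot = 5/1 × 4.938 × 10^-3 = 0.02469 mol
n(FeSO4·(NH4)2SO4·6H2O) in the whole flask = 0.02469 × 100.0/50.00 = 0.04938 mol
mass of FeSO4·(NH4)2SO4·6H2O = 0.04938 × 392.14 = 19.36 g
% FeSO4·(NH4)2SO4·6H2O = 19.36 / 19.89 × 100 = 97.36 %

97.36 %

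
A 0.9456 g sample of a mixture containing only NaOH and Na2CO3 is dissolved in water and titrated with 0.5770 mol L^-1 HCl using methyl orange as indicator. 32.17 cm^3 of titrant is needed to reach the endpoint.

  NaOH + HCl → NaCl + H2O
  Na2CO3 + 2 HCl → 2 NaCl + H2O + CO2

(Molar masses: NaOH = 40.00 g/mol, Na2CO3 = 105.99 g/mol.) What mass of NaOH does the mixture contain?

0.1173 g

n(HCl) = 0.03217 × 0.5770 = 0.01856 mol
Let x = n(NaOH), y = n(Na2CO3).
Titrant: 1x + 2y = 0.01856;  mass: 40.00x + 105.99y = 0.9456
Solving, x = 2.932 × 10^-3 mol, y = 7.815 × 10^-3 mol
mass of NaOH = 2.932 × 10^-3 × 40.00 = 0.1173 g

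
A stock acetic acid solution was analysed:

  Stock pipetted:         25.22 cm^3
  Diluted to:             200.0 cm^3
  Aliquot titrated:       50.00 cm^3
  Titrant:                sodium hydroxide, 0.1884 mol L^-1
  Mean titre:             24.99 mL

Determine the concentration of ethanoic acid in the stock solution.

0.7467 mol/L

CH3COOH + NaOH → CH3COONa + H2O
n(NaOH) = 0.02499 × 0.1884 = 4.708 × 10^-3 mol
n(CH3COOH) in the aliquot = 4.708 × 10^-3 mol (1:1 ratio)
[CH3COOH]_dilute = 4.708 × 10^-3 / 0.05000 = 0.09416 mol/L
Dilution factor = 200.0 / 25.22 = 7.930
[CH3COOH]_stock = 0.09416 × 7.930 = 0.7467 mol/L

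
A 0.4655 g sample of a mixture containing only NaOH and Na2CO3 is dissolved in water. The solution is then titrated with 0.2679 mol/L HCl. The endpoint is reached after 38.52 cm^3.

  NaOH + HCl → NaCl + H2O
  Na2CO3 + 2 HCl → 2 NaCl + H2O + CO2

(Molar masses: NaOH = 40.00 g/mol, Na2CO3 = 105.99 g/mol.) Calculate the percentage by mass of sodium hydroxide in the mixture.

53.81 %

n(HCl) = 0.03852 × 0.2679 = 0.01032 mol
Let x = n(NaOH), y = n(Na2CO3).
Titrant: 1x + 2y = 0.01032;  mass: 40.00x + 105.99y = 0.4655
Solving, x = 6.263 × 10^-3 mol, y = 2.028 × 10^-3 mol
mass of NaOH = 6.263 × 10^-3 × 40.00 = 0.2505 g
% NaOH = 0.2505 / 0.4655 × 100 = 53.81 %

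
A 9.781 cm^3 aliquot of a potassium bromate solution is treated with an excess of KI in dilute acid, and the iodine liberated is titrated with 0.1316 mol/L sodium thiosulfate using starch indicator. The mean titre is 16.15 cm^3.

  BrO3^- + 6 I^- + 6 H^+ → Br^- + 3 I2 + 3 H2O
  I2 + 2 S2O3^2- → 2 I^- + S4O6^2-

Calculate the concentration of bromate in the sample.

n(S2O3^2-) = 0.01615 × 0.1316 = 2.125 × 10^-3 mol
n(I2) = n(S2O3^2-)/2 = 1.063 × 10^-3 mol
From the 1:3 ratio, n(BrO3^-) in the aliquot = 1/3 × 1.063 × 10^-3 = 3.542 × 10^-4 mol
[BrO3^-] = 3.542 × 10^-4 / 0.009781 = 0.03622 mol/L

0.03622 mol/L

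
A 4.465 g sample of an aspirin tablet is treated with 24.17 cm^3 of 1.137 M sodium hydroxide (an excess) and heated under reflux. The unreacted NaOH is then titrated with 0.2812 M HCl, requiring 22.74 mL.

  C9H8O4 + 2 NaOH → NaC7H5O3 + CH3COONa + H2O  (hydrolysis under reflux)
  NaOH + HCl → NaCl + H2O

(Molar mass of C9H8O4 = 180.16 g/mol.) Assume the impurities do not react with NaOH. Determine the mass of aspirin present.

1.899 g

n(NaOH) added = 0.02417 × 1.137 = 0.02748 mol
n(HCl) used in back-titration = 0.02274 × 0.2812 = 6.394 × 10^-3 mol
n(NaOH) left over = 6.394 × 10^-3 mol (1:1 ratio)
n(NaOH) consumed by analyte = 0.02748 − 6.394 × 10^-3 = 0.02109 mol
From the 1:2 ratio, n(C9H8O4) = 1/2 × 0.02109 = 0.01054 mol
mass of C9H8O4 = 0.01054 × 180.16 = 1.899 g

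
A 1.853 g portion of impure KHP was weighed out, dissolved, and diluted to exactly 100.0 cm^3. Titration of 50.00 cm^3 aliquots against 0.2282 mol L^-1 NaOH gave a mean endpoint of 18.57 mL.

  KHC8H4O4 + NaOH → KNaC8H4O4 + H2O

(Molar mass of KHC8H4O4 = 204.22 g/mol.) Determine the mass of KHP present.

n(NaOH) per titration = 0.01857 × 0.2282 = 4.238 × 10^-3 mol
n(KHC8H4O4) in each aliquot = 4.238 × 10^-3 mol (1:1 ratio)
n(KHC8H4O4) in the whole flask = 4.238 × 10^-3 × 100.0/50.00 = 8.475 × 10^-3 mol
mass of KHC8H4O4 = 8.475 × 10^-3 × 204.22 = 1.731 g

1.731 g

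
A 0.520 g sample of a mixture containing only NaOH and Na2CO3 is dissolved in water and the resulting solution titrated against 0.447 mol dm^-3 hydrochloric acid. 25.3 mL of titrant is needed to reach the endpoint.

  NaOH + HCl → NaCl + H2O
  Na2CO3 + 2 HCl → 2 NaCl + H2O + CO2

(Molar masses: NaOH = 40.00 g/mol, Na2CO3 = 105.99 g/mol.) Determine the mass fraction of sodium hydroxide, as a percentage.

n(HCl) = 0.0253 × 0.447 = 0.0113 mol
Let x = n(NaOH), y = n(Na2CO3).
Titrant: 1x + 2y = 0.0113;  mass: 40.00x + 105.99y = 0.520
Solving, x = 6.10 × 10^-3 mol, y = 2.60 × 10^-3 mol
mass of NaOH = 6.10 × 10^-3 × 40.00 = 0.244 g
% NaOH = 0.244 / 0.520 × 100 = 47.0 %

47.0 %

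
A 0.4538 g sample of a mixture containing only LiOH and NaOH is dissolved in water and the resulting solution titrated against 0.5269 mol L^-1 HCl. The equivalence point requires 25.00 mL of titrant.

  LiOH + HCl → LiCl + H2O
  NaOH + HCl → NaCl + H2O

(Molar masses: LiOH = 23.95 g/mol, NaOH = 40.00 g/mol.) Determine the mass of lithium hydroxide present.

n(HCl) = 0.02500 × 0.5269 = 0.01317 mol
Let x = n(LiOH), y = n(NaOH).
Titrant: 1x + 1y = 0.01317;  mass: 23.95x + 40.00y = 0.4538
Solving, x = 4.555 × 10^-3 mol, y = 8.618 × 10^-3 mol
mass of LiOH = 4.555 × 10^-3 × 23.95 = 0.1091 g

0.1091 g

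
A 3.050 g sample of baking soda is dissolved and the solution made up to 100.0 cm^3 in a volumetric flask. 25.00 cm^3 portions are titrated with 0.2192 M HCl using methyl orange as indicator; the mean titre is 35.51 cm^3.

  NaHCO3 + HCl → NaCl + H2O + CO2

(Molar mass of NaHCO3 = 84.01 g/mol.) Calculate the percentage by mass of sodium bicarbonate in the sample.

n(HCl) per titration = 0.03551 × 0.2192 = 7.784 × 10^-3 mol
n(NaHCO3) in each aliquot = 7.784 × 10^-3 mol (1:1 ratio)
n(NaHCO3) in the whole flask = 7.784 × 10^-3 × 100.0/25.00 = 0.03114 mol
mass of NaHCO3 = 0.03114 × 84.01 = 2.616 g
% NaHCO3 = 2.616 / 3.050 × 100 = 85.76 %

85.76 %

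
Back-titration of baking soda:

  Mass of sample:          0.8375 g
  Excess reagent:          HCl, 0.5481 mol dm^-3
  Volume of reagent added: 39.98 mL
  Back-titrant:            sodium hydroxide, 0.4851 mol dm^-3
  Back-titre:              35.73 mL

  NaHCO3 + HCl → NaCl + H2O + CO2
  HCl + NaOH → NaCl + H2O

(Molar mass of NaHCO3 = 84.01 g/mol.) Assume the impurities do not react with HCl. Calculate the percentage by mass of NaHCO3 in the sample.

45.95 %

n(HCl) added = 0.03998 × 0.5481 = 0.02191 mol
n(NaOH) used in back-titration = 0.03573 × 0.4851 = 0.01733 mol
n(HCl) left over = 0.01733 mol (1:1 ratio)
n(HCl) consumed by analyte = 0.02191 − 0.01733 = 4.580 × 10^-3 mol
n(NaHCO3) = 4.580 × 10^-3 mol (1:1 ratio)
mass of NaHCO3 = 4.580 × 10^-3 × 84.01 = 0.3848 g
% NaHCO3 = 0.3848 / 0.8375 × 100 = 45.95 %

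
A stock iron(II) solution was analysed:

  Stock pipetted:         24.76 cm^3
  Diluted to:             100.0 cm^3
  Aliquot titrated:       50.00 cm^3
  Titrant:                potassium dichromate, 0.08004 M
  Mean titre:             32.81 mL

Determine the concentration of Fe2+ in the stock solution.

Cr2O7^2- + 6 Fe^2+ + 14 H^+ → 2 Cr^3+ + 6 Fe^3+ + 7 H2O
n(K2Cr2O7) = 0.03281 × 0.08004 = 2.626 × 10^-3 mol
From the 6:1 ratio, n(Fe2+) in the aliquot = 6/1 × 2.626 × 10^-3 = 0.01576 mol
[Fe2+]_dilute = 0.01576 / 0.05000 = 0.3151 mol/L
Dilution factor = 100.0 / 24.76 = 4.039
[Fe2+]_stock = 0.3151 × 4.039 = 1.273 mol/L

1.273 M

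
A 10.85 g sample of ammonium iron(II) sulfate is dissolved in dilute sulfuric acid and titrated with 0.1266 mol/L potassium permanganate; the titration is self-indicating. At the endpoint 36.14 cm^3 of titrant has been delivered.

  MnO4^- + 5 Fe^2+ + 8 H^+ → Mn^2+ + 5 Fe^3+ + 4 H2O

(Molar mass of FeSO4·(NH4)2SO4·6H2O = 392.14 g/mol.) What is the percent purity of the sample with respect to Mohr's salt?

n(KMnO4) = 0.03614 L × 0.1266 mol/L = 4.575 × 10^-3 mol
From the 5:1 ratio, n(FeSO4·(NH4)2SO4·6H2O) = 5/1 × 4.575 × 10^-3 = 0.02288 mol
mass of FeSO4·(NH4)2SO4·6H2O = 0.02288 × 392.14 g/mol = 8.971 g
% FeSO4·(NH4)2SO4·6H2O = 8.971 / 10.85 × 100 = 82.68 %

82.68 %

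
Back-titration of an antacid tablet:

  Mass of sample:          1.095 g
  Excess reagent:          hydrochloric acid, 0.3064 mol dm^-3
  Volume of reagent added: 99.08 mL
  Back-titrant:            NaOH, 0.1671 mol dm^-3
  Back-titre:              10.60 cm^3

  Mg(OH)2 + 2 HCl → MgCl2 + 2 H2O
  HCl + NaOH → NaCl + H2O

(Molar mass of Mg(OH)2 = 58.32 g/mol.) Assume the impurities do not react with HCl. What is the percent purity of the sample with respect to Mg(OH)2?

n(HCl) added = 0.09908 × 0.3064 = 0.03036 mol
n(NaOH) used in back-titration = 0.01060 × 0.1671 = 1.771 × 10^-3 mol
n(HCl) left over = 1.771 × 10^-3 mol (1:1 ratio)
n(HCl) consumed by analyte = 0.03036 − 1.771 × 10^-3 = 0.02859 mol
From the 1:2 ratio, n(Mg(OH)2) = 1/2 × 0.02859 = 0.01429 mol
mass of Mg(OH)2 = 0.01429 × 58.32 = 0.8336 g
% Mg(OH)2 = 0.8336 / 1.095 × 100 = 76.13 %

76.13 %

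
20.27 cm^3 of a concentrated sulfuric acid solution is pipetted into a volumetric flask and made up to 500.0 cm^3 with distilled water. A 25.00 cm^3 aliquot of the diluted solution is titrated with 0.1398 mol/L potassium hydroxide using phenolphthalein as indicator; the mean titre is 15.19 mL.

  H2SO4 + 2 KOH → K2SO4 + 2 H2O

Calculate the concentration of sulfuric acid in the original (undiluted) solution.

n(KOH) = 0.01519 × 0.1398 = 2.124 × 10^-3 mol
From the 1:2 ratio, n(H2SO4) in the aliquot = 1/2 × 2.124 × 10^-3 = 1.062 × 10^-3 mol
[H2SO4]_dilute = 1.062 × 10^-3 / 0.02500 = 0.04247 mol/L
Dilution factor = 500.0 / 20.27 = 24.67
[H2SO4]_stock = 0.04247 × 24.67 = 1.048 mol/L

1.048 mol/L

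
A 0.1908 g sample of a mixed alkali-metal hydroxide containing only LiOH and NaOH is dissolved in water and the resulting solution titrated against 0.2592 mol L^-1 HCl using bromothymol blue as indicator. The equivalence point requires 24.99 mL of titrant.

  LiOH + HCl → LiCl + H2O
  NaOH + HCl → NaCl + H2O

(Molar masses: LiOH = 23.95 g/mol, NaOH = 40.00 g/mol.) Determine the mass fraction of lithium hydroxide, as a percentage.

n(HCl) = 0.02499 × 0.2592 = 6.477 × 10^-3 mol
Let x = n(LiOH), y = n(NaOH).
Titrant: 1x + 1y = 6.477 × 10^-3;  mass: 23.95x + 40.00y = 0.1908
Solving, x = 4.255 × 10^-3 mol, y = 2.222 × 10^-3 mol
mass of LiOH = 4.255 × 10^-3 × 23.95 = 0.1019 g
% LiOH = 0.1019 / 0.1908 × 100 = 53.41 %

53.41 %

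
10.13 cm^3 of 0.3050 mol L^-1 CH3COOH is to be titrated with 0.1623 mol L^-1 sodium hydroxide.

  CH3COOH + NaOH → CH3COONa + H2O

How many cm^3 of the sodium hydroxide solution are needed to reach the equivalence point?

19.04 mL

n(CH3COOH) = 0.01013 L × 0.3050 mol/L = 3.090 × 10^-3 mol
n(NaOH) = 3.090 × 10^-3 mol (1:1 stoichiometry)
V(NaOH) = 3.090 × 10^-3 mol / 0.1623 mol/L = 0.01904 L = 19.04 mL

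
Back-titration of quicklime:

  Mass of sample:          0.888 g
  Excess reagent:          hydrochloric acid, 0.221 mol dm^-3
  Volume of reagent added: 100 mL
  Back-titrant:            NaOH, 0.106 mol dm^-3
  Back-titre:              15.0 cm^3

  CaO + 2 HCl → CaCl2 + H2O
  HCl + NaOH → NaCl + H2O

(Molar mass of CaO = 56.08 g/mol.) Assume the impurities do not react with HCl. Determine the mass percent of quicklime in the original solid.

n(HCl) added = 0.100 × 0.221 = 0.0221 mol
n(NaOH) used in back-titration = 0.0150 × 0.106 = 1.59 × 10^-3 mol
n(HCl) left over = 1.59 × 10^-3 mol (1:1 ratio)
n(HCl) consumed by analyte = 0.0221 − 1.59 × 10^-3 = 0.0205 mol
From the 1:2 ratio, n(CaO) = 1/2 × 0.0205 = 0.0103 mol
mass of CaO = 0.0103 × 56.08 = 0.575 g
% CaO = 0.575 / 0.888 × 100 = 64.8 %

64.8 %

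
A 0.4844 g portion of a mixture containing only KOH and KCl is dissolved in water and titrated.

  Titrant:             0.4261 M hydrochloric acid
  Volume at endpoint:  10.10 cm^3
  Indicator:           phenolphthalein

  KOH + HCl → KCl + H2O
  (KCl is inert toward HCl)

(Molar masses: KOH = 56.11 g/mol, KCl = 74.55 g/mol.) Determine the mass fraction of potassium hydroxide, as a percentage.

n(HCl) = 0.01010 × 0.4261 = 4.304 × 10^-3 mol
Let x = n(KOH), y = n(KCl).
Titrant: 1x = 4.304 × 10^-3;  mass: 56.11x + 74.55y = 0.4844
Solving, x = 4.304 × 10^-3 mol, y = 3.259 × 10^-3 mol
mass of KOH = 4.304 × 10^-3 × 56.11 = 0.2415 g
% KOH = 0.2415 / 0.4844 × 100 = 49.85 %

49.85 %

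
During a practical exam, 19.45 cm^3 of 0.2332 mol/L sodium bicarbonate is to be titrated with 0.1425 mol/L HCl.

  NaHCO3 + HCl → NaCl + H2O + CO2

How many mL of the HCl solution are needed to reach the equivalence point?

31.83 mL

n(NaHCO3) = 0.01945 L × 0.2332 mol/L = 4.536 × 10^-3 mol
n(HCl) = 4.536 × 10^-3 mol (1:1 stoichiometry)
V(HCl) = 4.536 × 10^-3 mol / 0.1425 mol/L = 0.03183 L = 31.83 mL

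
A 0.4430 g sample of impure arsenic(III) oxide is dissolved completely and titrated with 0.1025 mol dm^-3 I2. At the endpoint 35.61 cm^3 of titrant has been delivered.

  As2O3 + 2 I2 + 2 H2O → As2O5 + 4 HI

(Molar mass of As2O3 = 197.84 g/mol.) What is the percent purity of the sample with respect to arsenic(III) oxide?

n(I2) = 0.03561 L × 0.1025 mol/L = 3.650 × 10^-3 mol
From the 1:2 ratio, n(As2O3) = 1/2 × 3.650 × 10^-3 = 1.825 × 10^-3 mol
mass of As2O3 = 1.825 × 10^-3 × 197.84 g/mol = 0.3611 g
% As2O3 = 0.3611 / 0.4430 × 100 = 81.50 %

81.50 %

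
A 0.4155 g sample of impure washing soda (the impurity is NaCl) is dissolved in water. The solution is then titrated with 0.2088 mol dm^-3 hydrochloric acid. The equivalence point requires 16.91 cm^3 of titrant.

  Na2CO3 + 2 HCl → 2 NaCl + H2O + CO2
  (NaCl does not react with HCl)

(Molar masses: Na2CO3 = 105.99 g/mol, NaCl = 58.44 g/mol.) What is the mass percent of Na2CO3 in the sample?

n(HCl) = 0.01691 × 0.2088 = 3.531 × 10^-3 mol
Let x = n(Na2CO3), y = n(NaCl).
Titrant: 2x = 3.531 × 10^-3;  mass: 105.99x + 58.44y = 0.4155
Solving, x = 1.765 × 10^-3 mol, y = 3.908 × 10^-3 mol
mass of Na2CO3 = 1.765 × 10^-3 × 105.99 = 0.1871 g
% Na2CO3 = 0.1871 / 0.4155 × 100 = 45.03 %

45.03 %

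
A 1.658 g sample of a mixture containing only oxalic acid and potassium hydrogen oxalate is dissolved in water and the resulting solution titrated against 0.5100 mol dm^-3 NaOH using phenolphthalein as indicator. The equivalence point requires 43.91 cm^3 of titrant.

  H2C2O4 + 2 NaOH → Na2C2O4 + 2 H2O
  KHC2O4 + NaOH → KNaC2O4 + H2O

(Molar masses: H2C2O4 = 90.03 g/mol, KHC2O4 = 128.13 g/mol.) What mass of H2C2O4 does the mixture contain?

n(NaOH) = 0.04391 × 0.5100 = 0.02239 mol
Let x = n(H2C2O4), y = n(KHC2O4).
Titrant: 2x + 1y = 0.02239;  mass: 90.03x + 128.13y = 1.658
Solving, x = 7.287 × 10^-3 mol, y = 7.820 × 10^-3 mol
mass of H2C2O4 = 7.287 × 10^-3 × 90.03 = 0.6561 g

0.6561 g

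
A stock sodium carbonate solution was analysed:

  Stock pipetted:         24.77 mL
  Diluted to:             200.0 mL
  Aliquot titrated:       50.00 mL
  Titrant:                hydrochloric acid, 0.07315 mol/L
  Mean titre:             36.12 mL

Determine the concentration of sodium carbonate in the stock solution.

Na2CO3 + 2 HCl → 2 NaCl + H2O + CO2
n(HCl) = 0.03612 × 0.07315 = 2.642 × 10^-3 mol
From the 1:2 ratio, n(Na2CO3) in the aliquot = 1/2 × 2.642 × 10^-3 = 1.321 × 10^-3 mol
[Na2CO3]_dilute = 1.321 × 10^-3 / 0.05000 = 0.02642 mol/L
Dilution factor = 200.0 / 24.77 = 8.074
[Na2CO3]_stock = 0.02642 × 8.074 = 0.2133 mol/L

0.2133 mol/L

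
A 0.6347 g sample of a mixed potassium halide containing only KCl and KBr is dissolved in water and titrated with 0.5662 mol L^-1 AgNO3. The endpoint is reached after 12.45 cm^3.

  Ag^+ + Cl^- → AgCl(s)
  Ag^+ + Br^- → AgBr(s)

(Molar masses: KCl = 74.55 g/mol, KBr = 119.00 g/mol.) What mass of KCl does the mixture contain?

n(AgNO3) = 0.01245 × 0.5662 = 7.049 × 10^-3 mol
Let x = n(KCl), y = n(KBr).
Titrant: 1x + 1y = 7.049 × 10^-3;  mass: 74.55x + 119.00y = 0.6347
Solving, x = 4.593 × 10^-3 mol, y = 2.456 × 10^-3 mol
mass of KCl = 4.593 × 10^-3 × 74.55 = 0.3424 g

0.3424 g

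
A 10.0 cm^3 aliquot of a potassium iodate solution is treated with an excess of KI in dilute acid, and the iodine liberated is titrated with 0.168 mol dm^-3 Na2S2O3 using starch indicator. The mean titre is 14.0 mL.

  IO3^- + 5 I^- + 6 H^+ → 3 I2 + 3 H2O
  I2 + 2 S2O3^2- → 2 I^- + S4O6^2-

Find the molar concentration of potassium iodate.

0.0392 mol/L

n(S2O3^2-) = 0.0140 × 0.168 = 2.35 × 10^-3 mol
n(I2) = n(S2O3^2-)/2 = 1.18 × 10^-3 mol
From the 1:3 ratio, n(IO3^-) in the aliquot = 1/3 × 1.18 × 10^-3 = 3.92 × 10^-4 mol
[IO3^-] = 3.92 × 10^-4 / 0.0100 = 0.0392 mol/L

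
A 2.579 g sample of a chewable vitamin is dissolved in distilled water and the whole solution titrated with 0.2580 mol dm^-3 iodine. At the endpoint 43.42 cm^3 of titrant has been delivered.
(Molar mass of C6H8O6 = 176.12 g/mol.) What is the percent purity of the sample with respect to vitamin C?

C6H8O6 + I2 → C6H6O6 + 2 HI
n(I2) = 0.04342 L × 0.2580 mol/L = 0.01120 mol
n(C6H8O6) = 0.01120 mol (1:1 ratio)
mass of C6H8O6 = 0.01120 × 176.12 g/mol = 1.973 g
% C6H8O6 = 1.973 / 2.579 × 100 = 76.50 %

76.50 %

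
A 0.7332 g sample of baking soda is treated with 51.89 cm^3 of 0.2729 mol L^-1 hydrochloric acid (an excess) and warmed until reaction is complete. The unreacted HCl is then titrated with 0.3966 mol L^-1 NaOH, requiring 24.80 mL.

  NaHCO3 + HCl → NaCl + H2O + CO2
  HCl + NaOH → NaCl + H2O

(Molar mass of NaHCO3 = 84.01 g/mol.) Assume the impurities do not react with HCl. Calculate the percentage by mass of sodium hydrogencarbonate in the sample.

n(HCl) added = 0.05189 × 0.2729 = 0.01416 mol
n(NaOH) used in back-titration = 0.02480 × 0.3966 = 9.836 × 10^-3 mol
n(HCl) left over = 9.836 × 10^-3 mol (1:1 ratio)
n(HCl) consumed by analyte = 0.01416 − 9.836 × 10^-3 = 4.325 × 10^-3 mol
n(NaHCO3) = 4.325 × 10^-3 mol (1:1 ratio)
mass of NaHCO3 = 4.325 × 10^-3 × 84.01 = 0.3634 g
% NaHCO3 = 0.3634 / 0.7332 × 100 = 49.56 %

49.56 %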